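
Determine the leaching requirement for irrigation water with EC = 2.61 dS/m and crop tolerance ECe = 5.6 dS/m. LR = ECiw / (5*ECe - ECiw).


LR = ECiw / (5*ECe - ECiw)
LR = 2.61 / (5*5.6 - 2.61)
LR = 2.61 / 25.3900

0.1028


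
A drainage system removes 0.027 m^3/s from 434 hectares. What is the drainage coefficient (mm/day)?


DC = Q * 86400 / (A * 10000) * 1000
DC = 0.027 * 86400 / (434 * 10000) * 1000
DC = 2332800.0000 / 4340000

0.5375 mm/day


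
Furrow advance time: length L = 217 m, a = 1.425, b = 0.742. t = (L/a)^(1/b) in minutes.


t = (L/a)^(1/b)
t = (217/1.425)^(1/0.742)
t = 152.280702^(1/0.742)

874.1177 min


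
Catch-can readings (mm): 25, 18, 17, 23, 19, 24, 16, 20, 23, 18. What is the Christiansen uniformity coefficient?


mean = 20.300000 mm
MAD = 2.760000 mm
CU = (1 - 2.760000/20.300000)*100

86.4039 %


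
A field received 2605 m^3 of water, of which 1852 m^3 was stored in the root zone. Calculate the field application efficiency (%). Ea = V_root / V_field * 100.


Ea = V_root / V_field * 100 = 1852 / 2605 * 100 = 71.0940%

71.0940 %


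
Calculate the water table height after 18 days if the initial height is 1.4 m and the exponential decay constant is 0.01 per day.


m = m0 * exp(-k*t)
m = 1.4 * exp(-0.01 * 18)
m = 1.4 * exp(-0.1800)

1.1694 m


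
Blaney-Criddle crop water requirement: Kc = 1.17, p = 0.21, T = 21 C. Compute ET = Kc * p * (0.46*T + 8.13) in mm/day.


ET = Kc * p * (0.46*T + 8.13)
ET = 1.17 * 0.21 * (0.46*21 + 8.13)
ET = 1.17 * 0.21 * 17.7900

4.3710 mm/day


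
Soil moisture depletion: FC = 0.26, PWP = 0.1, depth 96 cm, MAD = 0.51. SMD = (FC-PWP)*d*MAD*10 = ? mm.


SMD = (FC - PWP) * d * MAD * 10
SMD = (0.26 - 0.1) * 96 * 0.51 * 10
SMD = 0.1600 * 96 * 0.51 * 10

78.3360 mm


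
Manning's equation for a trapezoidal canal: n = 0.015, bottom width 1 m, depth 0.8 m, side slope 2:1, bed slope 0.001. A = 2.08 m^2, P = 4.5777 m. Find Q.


R = A/P = 2.08/4.5777 = 0.454377
Q = (1/0.015) * 2.08 * 0.454377^(2/3) * 0.001^0.5

2.5917 m^3/s


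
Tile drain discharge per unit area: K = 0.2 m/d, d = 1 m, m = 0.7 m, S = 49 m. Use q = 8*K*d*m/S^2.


q = 8*K*d*m/S^2
q = 8*0.2*1*0.7/49^2
q = 1.1200 / 2401

4.6647e-04 m/d


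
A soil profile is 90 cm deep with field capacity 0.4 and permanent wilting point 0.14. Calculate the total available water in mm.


AWC = (FC - PWP) * d * 10
AWC = (0.4 - 0.14) * 90 * 10
AWC = 0.2600 * 90 * 10

234.0000 mm


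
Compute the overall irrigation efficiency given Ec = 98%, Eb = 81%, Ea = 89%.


Ec = 0.98, Eb = 0.81, Ea = 0.89
E = 0.98 * 0.81 * 0.89 * 100 = 70.6482%

70.6482 %


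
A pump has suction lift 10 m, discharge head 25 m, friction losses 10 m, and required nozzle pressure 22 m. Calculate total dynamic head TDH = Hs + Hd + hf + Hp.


TDH = Hs + Hd + hf + Hp = 10 + 25 + 10 + 22 = 67

67 m


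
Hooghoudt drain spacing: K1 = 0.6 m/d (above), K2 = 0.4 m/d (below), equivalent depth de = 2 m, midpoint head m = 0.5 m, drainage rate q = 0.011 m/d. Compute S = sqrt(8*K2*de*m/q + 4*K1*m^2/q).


S^2 = 8*K2*de*m/q + 4*K1*m^2/q
S^2 = 8*0.4*2*0.5/0.011 + 4*0.6*0.5^2/0.011
S = sqrt(345.4545)

18.5864 m


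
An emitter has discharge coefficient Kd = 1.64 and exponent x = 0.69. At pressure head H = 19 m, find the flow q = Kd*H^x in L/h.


q = Kd * H^x = 1.64 * 19^0.69 = 1.64 * 7.626758

12.5079 L/h


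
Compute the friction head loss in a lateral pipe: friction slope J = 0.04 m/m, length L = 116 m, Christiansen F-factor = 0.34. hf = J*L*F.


hf = J * L * F = 0.04 * 116 * 0.34 = 1.5776 m

1.5776 m


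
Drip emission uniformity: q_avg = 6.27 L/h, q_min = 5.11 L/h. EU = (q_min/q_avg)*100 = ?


EU = (q_min/q_avg)*100 = (5.11/6.27)*100 = 81.4992%

81.4992 %


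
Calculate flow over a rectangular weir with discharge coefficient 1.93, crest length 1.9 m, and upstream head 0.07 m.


Q = C * L * H^(3/2) = 1.93 * 1.9 * 0.07^1.5 = 1.93 * 1.9 * 0.018520

0.0679 m^3/s


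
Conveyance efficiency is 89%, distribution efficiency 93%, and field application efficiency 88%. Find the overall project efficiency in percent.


Ec = 0.89, Eb = 0.93, Ea = 0.88
E = 0.89 * 0.93 * 0.88 * 100 = 72.8376%

72.8376 %


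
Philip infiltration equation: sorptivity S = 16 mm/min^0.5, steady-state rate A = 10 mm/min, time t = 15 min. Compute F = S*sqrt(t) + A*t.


F = S*sqrt(t) + A*t
F = 16*sqrt(15) + 10*15
F = 16*3.872983 + 150

211.9677 mm


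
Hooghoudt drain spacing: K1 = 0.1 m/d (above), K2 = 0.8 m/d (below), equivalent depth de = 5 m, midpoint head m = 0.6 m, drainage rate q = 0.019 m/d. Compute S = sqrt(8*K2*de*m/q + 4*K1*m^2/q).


S^2 = 8*K2*de*m/q + 4*K1*m^2/q
S^2 = 8*0.8*5*0.6/0.019 + 4*0.1*0.6^2/0.019
S = sqrt(1018.1053)

31.9078 m


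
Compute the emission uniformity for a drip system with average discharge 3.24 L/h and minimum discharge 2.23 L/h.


EU = (q_min/q_avg)*100 = (2.23/3.24)*100 = 68.8272%

68.8272 %


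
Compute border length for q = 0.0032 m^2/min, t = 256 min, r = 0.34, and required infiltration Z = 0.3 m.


L = q*t/((1+r)*Z)
L = 0.0032*256/((1+0.34)*0.3)
L = 0.8192/0.402

2.0378 m


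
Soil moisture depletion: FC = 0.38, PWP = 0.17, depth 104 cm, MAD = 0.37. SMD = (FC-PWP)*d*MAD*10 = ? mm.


SMD = (FC - PWP) * d * MAD * 10
SMD = (0.38 - 0.17) * 104 * 0.37 * 10
SMD = 0.2100 * 104 * 0.37 * 10

80.8080 mm


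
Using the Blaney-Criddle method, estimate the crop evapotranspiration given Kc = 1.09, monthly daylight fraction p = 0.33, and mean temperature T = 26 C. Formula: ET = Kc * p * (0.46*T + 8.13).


ET = Kc * p * (0.46*T + 8.13)
ET = 1.09 * 0.33 * (0.46*26 + 8.13)
ET = 1.09 * 0.33 * 20.0900

7.2264 mm/day


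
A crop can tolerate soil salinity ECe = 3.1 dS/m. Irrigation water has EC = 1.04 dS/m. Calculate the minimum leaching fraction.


LR = ECiw / (5*ECe - ECiw)
LR = 1.04 / (5*3.1 - 1.04)
LR = 1.04 / 14.4600

0.0719


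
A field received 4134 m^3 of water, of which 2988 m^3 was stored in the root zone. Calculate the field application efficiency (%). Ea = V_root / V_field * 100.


Ea = V_root / V_field * 100 = 2988 / 4134 * 100 = 72.2787%

72.2787 %


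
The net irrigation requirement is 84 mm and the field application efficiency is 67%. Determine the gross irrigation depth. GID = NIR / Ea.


Ea = 67% = 0.67
GID = NIR / Ea = 84 / 0.67 = 125.3731 mm

125.3731 mm


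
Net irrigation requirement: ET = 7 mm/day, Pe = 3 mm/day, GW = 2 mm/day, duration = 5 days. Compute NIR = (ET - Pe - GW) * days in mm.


Daily deficit = ET - Pe - GW = 7 - 3 - 2 = 2 mm/day
NIR = 2 * 5 = 10 mm

10.0000 mm


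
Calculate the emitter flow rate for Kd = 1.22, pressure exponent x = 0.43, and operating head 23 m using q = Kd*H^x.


q = Kd * H^x = 1.22 * 23^0.43 = 1.22 * 3.850729

4.6979 L/h


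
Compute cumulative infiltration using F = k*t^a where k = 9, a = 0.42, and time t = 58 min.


F = k * t^a = 9 * 58^0.42
F = 9 * 5.503510

49.5316 mm


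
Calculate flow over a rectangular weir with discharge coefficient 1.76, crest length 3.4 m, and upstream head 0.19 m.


Q = C * L * H^(3/2) = 1.76 * 3.4 * 0.19^1.5 = 1.76 * 3.4 * 0.082819

0.4956 m^3/s


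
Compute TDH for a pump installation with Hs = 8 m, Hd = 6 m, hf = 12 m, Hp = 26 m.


TDH = Hs + Hd + hf + Hp = 8 + 6 + 12 + 26 = 52

52 m


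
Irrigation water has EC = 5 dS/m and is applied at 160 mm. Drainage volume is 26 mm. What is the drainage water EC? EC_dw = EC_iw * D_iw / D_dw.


EC_dw = EC_iw * D_iw / D_dw
EC_dw = 5 * 160 / 26
EC_dw = 800 / 26

30.7692 dS/m


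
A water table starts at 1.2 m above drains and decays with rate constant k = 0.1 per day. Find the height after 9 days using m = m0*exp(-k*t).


m = m0 * exp(-k*t)
m = 1.2 * exp(-0.1 * 9)
m = 1.2 * exp(-0.9000)

0.4879 m


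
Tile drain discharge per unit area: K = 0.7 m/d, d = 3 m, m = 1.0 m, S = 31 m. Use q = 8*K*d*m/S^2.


q = 8*K*d*m/S^2
q = 8*0.7*3*1.0/31^2
q = 16.8000 / 961

0.0175 m/d


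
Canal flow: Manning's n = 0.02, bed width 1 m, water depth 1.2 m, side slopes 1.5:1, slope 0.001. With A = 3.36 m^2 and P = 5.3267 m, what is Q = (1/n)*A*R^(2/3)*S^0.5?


R = A/P = 3.36/5.3267 = 0.630785
Q = (1/0.02) * 3.36 * 0.630785^(2/3) * 0.001^0.5

3.9075 m^3/s


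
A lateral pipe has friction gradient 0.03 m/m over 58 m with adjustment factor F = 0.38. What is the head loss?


hf = J * L * F = 0.03 * 58 * 0.38 = 0.6612 m

0.6612 m


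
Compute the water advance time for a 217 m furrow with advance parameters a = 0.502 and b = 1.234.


t = (L/a)^(1/b)
t = (217/0.502)^(1/1.234)
t = 432.270916^(1/1.234)

136.7555 min


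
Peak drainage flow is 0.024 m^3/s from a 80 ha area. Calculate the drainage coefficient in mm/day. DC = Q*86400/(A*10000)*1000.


DC = Q * 86400 / (A * 10000) * 1000
DC = 0.024 * 86400 / (80 * 10000) * 1000
DC = 2073600.0000 / 800000

2.5920 mm/day


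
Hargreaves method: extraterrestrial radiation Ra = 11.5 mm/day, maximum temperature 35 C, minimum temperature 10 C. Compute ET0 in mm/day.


Tmean = (Tmax + Tmin)/2 = (35 + 10)/2 = 22.5
ET0 = 0.0023 * 11.5 * (22.5 + 17.8) * sqrt(35 - 10)
ET0 = 0.0023 * 11.5 * 40.3 * 5.000000

5.3297 mm/day


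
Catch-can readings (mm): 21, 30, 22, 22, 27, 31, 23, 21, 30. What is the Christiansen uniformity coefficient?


mean = 25.222222 mm
MAD = 3.802469 mm
CU = (1 - 3.802469/25.222222)*100

84.9241 %


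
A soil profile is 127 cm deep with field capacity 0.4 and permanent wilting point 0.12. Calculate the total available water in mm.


AWC = (FC - PWP) * d * 10
AWC = (0.4 - 0.12) * 127 * 10
AWC = 0.2800 * 127 * 10

355.6000 mm


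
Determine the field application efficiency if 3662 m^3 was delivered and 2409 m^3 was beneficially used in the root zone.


Ea = V_root / V_field * 100 = 2409 / 3662 * 100 = 65.7837%

65.7837 %


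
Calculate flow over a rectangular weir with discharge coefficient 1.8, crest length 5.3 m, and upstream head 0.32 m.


Q = C * L * H^(3/2) = 1.8 * 5.3 * 0.32^1.5 = 1.8 * 5.3 * 0.181019

1.7269 m^3/s


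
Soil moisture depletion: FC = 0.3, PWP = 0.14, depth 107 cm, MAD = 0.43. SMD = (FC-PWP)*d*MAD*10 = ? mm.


SMD = (FC - PWP) * d * MAD * 10
SMD = (0.3 - 0.14) * 107 * 0.43 * 10
SMD = 0.1600 * 107 * 0.43 * 10

73.6160 mm


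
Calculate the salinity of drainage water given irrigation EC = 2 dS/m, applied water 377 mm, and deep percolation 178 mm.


EC_dw = EC_iw * D_iw / D_dw
EC_dw = 2 * 377 / 178
EC_dw = 754 / 178

4.2360 dS/m


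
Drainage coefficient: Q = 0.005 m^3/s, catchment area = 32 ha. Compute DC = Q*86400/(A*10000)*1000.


DC = Q * 86400 / (A * 10000) * 1000
DC = 0.005 * 86400 / (32 * 10000) * 1000
DC = 432000.0000 / 320000

1.3500 mm/day


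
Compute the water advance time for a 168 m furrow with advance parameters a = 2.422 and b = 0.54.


t = (L/a)^(1/b)
t = (168/2.422)^(1/0.54)
t = 69.364162^(1/0.54)

2567.4945 min


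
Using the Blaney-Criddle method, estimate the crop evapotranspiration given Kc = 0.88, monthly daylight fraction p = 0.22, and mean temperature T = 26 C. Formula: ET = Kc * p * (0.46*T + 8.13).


ET = Kc * p * (0.46*T + 8.13)
ET = 0.88 * 0.22 * (0.46*26 + 8.13)
ET = 0.88 * 0.22 * 20.0900

3.8894 mm/day


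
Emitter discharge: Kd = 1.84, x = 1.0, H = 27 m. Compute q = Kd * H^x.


q = Kd * H^x = 1.84 * 27^1.0 = 1.84 * 27.000000

49.6800 L/h


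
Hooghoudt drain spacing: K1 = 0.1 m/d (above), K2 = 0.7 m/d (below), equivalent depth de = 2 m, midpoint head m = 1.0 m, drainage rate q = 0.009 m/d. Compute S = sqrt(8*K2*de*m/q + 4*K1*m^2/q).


S^2 = 8*K2*de*m/q + 4*K1*m^2/q
S^2 = 8*0.7*2*1.0/0.009 + 4*0.1*1.0^2/0.009
S = sqrt(1288.8889)

35.9011 m


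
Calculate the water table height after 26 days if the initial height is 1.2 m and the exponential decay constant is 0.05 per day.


m = m0 * exp(-k*t)
m = 1.2 * exp(-0.05 * 26)
m = 1.2 * exp(-1.3000)

0.3270 m


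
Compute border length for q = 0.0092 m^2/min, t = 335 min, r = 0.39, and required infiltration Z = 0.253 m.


L = q*t/((1+r)*Z)
L = 0.0092*335/((1+0.39)*0.253)
L = 3.082/0.35167

8.7639 m


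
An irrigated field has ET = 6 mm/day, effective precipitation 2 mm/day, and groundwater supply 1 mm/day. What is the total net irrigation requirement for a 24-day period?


Daily deficit = ET - Pe - GW = 6 - 2 - 1 = 3 mm/day
NIR = 3 * 24 = 72 mm

72.0000 mm


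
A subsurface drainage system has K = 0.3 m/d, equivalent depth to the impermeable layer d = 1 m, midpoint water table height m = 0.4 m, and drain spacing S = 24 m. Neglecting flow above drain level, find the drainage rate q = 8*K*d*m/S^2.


q = 8*K*d*m/S^2
q = 8*0.3*1*0.4/24^2
q = 0.9600 / 576

0.0017 m/d


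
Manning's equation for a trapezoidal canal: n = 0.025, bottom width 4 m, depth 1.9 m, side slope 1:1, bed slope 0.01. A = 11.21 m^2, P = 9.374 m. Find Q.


R = A/P = 11.21/9.374 = 1.195861
Q = (1/0.025) * 11.21 * 1.195861^(2/3) * 0.01^0.5

50.5188 m^3/s


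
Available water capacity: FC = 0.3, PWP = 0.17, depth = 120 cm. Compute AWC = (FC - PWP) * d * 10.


AWC = (FC - PWP) * d * 10
AWC = (0.3 - 0.17) * 120 * 10
AWC = 0.1300 * 120 * 10

156.0000 mm


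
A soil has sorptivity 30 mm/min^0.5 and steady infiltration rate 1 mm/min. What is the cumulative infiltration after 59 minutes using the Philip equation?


F = S*sqrt(t) + A*t
F = 30*sqrt(59) + 1*59
F = 30*7.681146 + 59

289.4344 mm


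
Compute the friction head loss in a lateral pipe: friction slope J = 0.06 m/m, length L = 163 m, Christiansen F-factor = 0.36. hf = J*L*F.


hf = J * L * F = 0.06 * 163 * 0.36 = 3.5208 m

3.5208 m


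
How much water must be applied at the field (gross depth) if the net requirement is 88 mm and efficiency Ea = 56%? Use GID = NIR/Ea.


Ea = 56% = 0.56
GID = NIR / Ea = 88 / 0.56 = 157.1429 mm

157.1429 mm


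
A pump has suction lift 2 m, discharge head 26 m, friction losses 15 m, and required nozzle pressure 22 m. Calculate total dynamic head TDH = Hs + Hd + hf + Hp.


TDH = Hs + Hd + hf + Hp = 2 + 26 + 15 + 22 = 65

65 m


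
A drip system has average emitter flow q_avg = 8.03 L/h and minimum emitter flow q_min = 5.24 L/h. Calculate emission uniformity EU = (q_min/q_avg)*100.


EU = (q_min/q_avg)*100 = (5.24/8.03)*100 = 65.2553%

65.2553 %


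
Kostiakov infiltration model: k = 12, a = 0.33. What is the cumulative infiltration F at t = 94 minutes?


F = k * t^a = 12 * 94^0.33
F = 12 * 4.478496

53.7420 mm


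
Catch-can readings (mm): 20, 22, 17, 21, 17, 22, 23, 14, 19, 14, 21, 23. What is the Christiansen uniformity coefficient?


mean = 19.416667 mm
MAD = 2.680556 mm
CU = (1 - 2.680556/19.416667)*100

86.1946 %


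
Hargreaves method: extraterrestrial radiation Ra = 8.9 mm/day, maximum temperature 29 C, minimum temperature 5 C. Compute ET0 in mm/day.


Tmean = (Tmax + Tmin)/2 = (29 + 5)/2 = 17.0
ET0 = 0.0023 * 8.9 * (17.0 + 17.8) * sqrt(29 - 5)
ET0 = 0.0023 * 8.9 * 34.8 * 4.898979

3.4898 mm/day


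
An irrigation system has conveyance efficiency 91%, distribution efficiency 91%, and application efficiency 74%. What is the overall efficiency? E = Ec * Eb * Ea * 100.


Ec = 0.91, Eb = 0.91, Ea = 0.74
E = 0.91 * 0.91 * 0.74 * 100 = 61.2794%

61.2794 %


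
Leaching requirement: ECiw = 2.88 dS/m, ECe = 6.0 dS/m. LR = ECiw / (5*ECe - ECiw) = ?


LR = ECiw / (5*ECe - ECiw)
LR = 2.88 / (5*6.0 - 2.88)
LR = 2.88 / 27.1200

0.1062


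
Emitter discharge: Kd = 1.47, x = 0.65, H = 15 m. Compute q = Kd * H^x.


q = Kd * H^x = 1.47 * 15^0.65 = 1.47 * 5.813790

8.5463 L/h


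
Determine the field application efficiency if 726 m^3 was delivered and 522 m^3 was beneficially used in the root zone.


Ea = V_root / V_field * 100 = 522 / 726 * 100 = 71.9008%

71.9008 %


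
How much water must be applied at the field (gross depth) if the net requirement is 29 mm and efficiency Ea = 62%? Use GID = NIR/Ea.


Ea = 62% = 0.62
GID = NIR / Ea = 29 / 0.62 = 46.7742 mm

46.7742 mm


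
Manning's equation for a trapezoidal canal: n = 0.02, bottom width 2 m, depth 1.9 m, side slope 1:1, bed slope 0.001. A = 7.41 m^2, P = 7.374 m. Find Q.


R = A/P = 7.41/7.374 = 1.004882
Q = (1/0.02) * 7.41 * 1.004882^(2/3) * 0.001^0.5

11.7543 m^3/s


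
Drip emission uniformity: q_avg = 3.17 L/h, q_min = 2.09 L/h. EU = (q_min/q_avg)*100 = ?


EU = (q_min/q_avg)*100 = (2.09/3.17)*100 = 65.9306%

65.9306 %


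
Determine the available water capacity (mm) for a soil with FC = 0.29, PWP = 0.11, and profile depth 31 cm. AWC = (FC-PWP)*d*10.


AWC = (FC - PWP) * d * 10
AWC = (0.29 - 0.11) * 31 * 10
AWC = 0.1800 * 31 * 10

55.8000 mm


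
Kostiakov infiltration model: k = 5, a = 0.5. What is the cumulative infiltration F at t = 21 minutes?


F = k * t^a = 5 * 21^0.5
F = 5 * 4.582576

22.9129 mm


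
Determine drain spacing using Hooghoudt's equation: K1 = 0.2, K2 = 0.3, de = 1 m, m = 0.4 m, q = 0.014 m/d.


S^2 = 8*K2*de*m/q + 4*K1*m^2/q
S^2 = 8*0.3*1*0.4/0.014 + 4*0.2*0.4^2/0.014
S = sqrt(77.7143)

8.8156 m


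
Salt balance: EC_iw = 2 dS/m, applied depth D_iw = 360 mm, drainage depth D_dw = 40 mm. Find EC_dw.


EC_dw = EC_iw * D_iw / D_dw
EC_dw = 2 * 360 / 40
EC_dw = 720 / 40

18.0000 dS/m


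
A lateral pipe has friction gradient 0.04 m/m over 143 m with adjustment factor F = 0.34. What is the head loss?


hf = J * L * F = 0.04 * 143 * 0.34 = 1.9448 m

1.9448 m


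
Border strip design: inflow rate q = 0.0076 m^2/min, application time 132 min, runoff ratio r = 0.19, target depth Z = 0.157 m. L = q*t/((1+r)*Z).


L = q*t/((1+r)*Z)
L = 0.0076*132/((1+0.19)*0.157)
L = 1.0032/0.18683

5.3696 m


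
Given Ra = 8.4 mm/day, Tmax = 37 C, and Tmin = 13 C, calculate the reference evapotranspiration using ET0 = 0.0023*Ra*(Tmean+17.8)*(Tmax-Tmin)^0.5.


Tmean = (Tmax + Tmin)/2 = (37 + 13)/2 = 25.0
ET0 = 0.0023 * 8.4 * (25.0 + 17.8) * sqrt(37 - 13)
ET0 = 0.0023 * 8.4 * 42.8 * 4.898979

4.0509 mm/day


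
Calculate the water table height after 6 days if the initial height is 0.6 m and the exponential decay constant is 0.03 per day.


m = m0 * exp(-k*t)
m = 0.6 * exp(-0.03 * 6)
m = 0.6 * exp(-0.1800)

0.5012 m


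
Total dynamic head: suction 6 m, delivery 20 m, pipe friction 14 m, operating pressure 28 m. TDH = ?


TDH = Hs + Hd + hf + Hp = 6 + 20 + 14 + 28 = 68

68 m


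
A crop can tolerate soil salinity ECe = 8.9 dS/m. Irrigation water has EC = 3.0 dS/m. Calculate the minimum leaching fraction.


LR = ECiw / (5*ECe - ECiw)
LR = 3.0 / (5*8.9 - 3.0)
LR = 3.0 / 41.5000

0.0723


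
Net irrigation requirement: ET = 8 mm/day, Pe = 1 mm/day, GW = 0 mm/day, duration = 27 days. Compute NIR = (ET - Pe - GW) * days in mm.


Daily deficit = ET - Pe - GW = 8 - 1 - 0 = 7 mm/day
NIR = 7 * 27 = 189 mm

189.0000 mm


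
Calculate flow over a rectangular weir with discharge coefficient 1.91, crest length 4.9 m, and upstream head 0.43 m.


Q = C * L * H^(3/2) = 1.91 * 4.9 * 0.43^1.5 = 1.91 * 4.9 * 0.281970

2.6390 m^3/s


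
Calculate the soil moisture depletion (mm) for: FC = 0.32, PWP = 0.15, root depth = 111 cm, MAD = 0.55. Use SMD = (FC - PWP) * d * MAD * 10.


SMD = (FC - PWP) * d * MAD * 10
SMD = (0.32 - 0.15) * 111 * 0.55 * 10
SMD = 0.1700 * 111 * 0.55 * 10

103.7850 mm


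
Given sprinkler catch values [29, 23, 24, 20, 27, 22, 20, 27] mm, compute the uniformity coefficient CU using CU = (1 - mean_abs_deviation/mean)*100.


mean = 24.000000 mm
MAD = 2.750000 mm
CU = (1 - 2.750000/24.000000)*100

88.5417 %


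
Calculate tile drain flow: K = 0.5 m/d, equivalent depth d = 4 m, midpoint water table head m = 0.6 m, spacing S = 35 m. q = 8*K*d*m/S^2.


q = 8*K*d*m/S^2
q = 8*0.5*4*0.6/35^2
q = 9.6000 / 1225

0.0078 m/d


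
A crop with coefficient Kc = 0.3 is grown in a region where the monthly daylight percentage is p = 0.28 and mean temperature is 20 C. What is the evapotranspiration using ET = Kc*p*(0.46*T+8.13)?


ET = Kc * p * (0.46*T + 8.13)
ET = 0.3 * 0.28 * (0.46*20 + 8.13)
ET = 0.3 * 0.28 * 17.3300

1.4557 mm/day


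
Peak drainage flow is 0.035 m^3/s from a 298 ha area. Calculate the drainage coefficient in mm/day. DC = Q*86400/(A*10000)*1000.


DC = Q * 86400 / (A * 10000) * 1000
DC = 0.035 * 86400 / (298 * 10000) * 1000
DC = 3024000.0000 / 2980000

1.0148 mm/day


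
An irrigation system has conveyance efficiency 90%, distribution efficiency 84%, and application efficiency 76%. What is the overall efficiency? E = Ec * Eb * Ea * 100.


Ec = 0.9, Eb = 0.84, Ea = 0.76
E = 0.9 * 0.84 * 0.76 * 100 = 57.4560%

57.4560 %


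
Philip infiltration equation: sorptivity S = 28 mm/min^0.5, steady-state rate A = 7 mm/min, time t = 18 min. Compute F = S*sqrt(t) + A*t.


F = S*sqrt(t) + A*t
F = 28*sqrt(18) + 7*18
F = 28*4.242641 + 126

244.7939 mm


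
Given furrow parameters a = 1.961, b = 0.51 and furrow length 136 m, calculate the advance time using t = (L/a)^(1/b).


t = (L/a)^(1/b)
t = (136/1.961)^(1/0.51)
t = 69.352371^(1/0.51)

4073.0913 min


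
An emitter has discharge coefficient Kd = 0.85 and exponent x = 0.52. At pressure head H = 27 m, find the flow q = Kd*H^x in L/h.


q = Kd * H^x = 0.85 * 27^0.52 = 0.85 * 5.550207

4.7177 L/h


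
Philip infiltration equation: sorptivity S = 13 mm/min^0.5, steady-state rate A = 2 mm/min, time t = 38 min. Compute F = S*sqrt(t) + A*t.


F = S*sqrt(t) + A*t
F = 13*sqrt(38) + 2*38
F = 13*6.164414 + 76

156.1374 mm


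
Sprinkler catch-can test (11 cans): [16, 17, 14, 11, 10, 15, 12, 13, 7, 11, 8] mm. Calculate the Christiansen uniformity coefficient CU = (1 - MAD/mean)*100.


mean = 12.181818 mm
MAD = 2.561983 mm
CU = (1 - 2.561983/12.181818)*100

78.9688 %


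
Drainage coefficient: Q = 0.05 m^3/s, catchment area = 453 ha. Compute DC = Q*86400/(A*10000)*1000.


DC = Q * 86400 / (A * 10000) * 1000
DC = 0.05 * 86400 / (453 * 10000) * 1000
DC = 4320000.0000 / 4530000

0.9536 mm/day


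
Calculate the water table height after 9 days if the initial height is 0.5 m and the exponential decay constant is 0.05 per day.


m = m0 * exp(-k*t)
m = 0.5 * exp(-0.05 * 9)
m = 0.5 * exp(-0.4500)

0.3188 m


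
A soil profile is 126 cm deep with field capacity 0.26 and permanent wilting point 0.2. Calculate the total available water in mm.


AWC = (FC - PWP) * d * 10
AWC = (0.26 - 0.2) * 126 * 10
AWC = 0.0600 * 126 * 10

75.6000 mm


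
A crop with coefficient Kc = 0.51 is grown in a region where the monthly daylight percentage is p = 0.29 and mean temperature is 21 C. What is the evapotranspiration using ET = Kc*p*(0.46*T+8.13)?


ET = Kc * p * (0.46*T + 8.13)
ET = 0.51 * 0.29 * (0.46*21 + 8.13)
ET = 0.51 * 0.29 * 17.7900

2.6311 mm/day


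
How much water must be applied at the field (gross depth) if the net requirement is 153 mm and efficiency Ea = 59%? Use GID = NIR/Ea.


Ea = 59% = 0.59
GID = NIR / Ea = 153 / 0.59 = 259.3220 mm

259.3220 mm


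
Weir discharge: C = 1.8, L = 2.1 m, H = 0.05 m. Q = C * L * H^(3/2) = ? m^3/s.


Q = C * L * H^(3/2) = 1.8 * 2.1 * 0.05^1.5 = 1.8 * 2.1 * 0.011180

0.0423 m^3/s


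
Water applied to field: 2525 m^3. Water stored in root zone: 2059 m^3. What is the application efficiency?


Ea = V_root / V_field * 100 = 2059 / 2525 * 100 = 81.5446%

81.5446 %


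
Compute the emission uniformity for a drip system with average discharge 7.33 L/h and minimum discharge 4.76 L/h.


EU = (q_min/q_avg)*100 = (4.76/7.33)*100 = 64.9386%

64.9386 %


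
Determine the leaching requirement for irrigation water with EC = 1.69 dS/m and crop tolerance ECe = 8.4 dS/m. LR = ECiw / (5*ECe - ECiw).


LR = ECiw / (5*ECe - ECiw)
LR = 1.69 / (5*8.4 - 1.69)
LR = 1.69 / 40.3100

0.0419


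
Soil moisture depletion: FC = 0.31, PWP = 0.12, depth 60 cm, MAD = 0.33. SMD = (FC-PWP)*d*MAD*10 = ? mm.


SMD = (FC - PWP) * d * MAD * 10
SMD = (0.31 - 0.12) * 60 * 0.33 * 10
SMD = 0.1900 * 60 * 0.33 * 10

37.6200 mm


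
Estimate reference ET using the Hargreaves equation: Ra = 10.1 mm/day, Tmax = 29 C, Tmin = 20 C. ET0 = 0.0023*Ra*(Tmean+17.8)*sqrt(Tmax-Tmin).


Tmean = (Tmax + Tmin)/2 = (29 + 20)/2 = 24.5
ET0 = 0.0023 * 10.1 * (24.5 + 17.8) * sqrt(29 - 20)
ET0 = 0.0023 * 10.1 * 42.3 * 3.000000

2.9479 mm/day


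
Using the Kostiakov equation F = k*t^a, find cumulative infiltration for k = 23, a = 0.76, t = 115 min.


F = k * t^a = 23 * 115^0.76
F = 23 * 36.823949

846.9508 mm


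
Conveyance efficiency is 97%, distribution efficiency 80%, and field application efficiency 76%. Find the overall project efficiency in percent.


Ec = 0.97, Eb = 0.8, Ea = 0.76
E = 0.97 * 0.8 * 0.76 * 100 = 58.9760%

58.9760 %


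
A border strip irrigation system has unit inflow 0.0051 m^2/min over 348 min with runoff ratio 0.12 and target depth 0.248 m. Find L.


L = q*t/((1+r)*Z)
L = 0.0051*348/((1+0.12)*0.248)
L = 1.7748/0.27776

6.3897 m


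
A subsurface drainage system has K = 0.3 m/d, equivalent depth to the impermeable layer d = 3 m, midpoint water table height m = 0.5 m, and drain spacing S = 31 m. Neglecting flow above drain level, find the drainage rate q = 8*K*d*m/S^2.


q = 8*K*d*m/S^2
q = 8*0.3*3*0.5/31^2
q = 3.6000 / 961

0.0037 m/d


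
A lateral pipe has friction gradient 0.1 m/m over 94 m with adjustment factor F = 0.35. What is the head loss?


hf = J * L * F = 0.1 * 94 * 0.35 = 3.2900 m

3.2900 m


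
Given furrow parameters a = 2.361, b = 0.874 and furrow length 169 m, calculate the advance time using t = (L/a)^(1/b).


t = (L/a)^(1/b)
t = (169/2.361)^(1/0.874)
t = 71.579839^(1/0.874)

132.4909 min


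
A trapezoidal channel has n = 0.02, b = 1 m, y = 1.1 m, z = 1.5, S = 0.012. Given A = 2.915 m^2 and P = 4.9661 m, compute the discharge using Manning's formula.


R = A/P = 2.915/4.9661 = 0.586980
Q = (1/0.02) * 2.915 * 0.586980^(2/3) * 0.012^0.5

11.1930 m^3/s


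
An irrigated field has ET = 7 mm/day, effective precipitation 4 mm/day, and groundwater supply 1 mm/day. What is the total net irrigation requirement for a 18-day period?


Daily deficit = ET - Pe - GW = 7 - 4 - 1 = 2 mm/day
NIR = 2 * 18 = 36 mm

36.0000 mm


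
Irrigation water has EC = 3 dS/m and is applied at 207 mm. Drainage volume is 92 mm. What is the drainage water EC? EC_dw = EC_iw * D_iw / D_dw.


EC_dw = EC_iw * D_iw / D_dw
EC_dw = 3 * 207 / 92
EC_dw = 621 / 92

6.7500 dS/m


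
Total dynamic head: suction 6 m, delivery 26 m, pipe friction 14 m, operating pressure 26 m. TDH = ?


TDH = Hs + Hd + hf + Hp = 6 + 26 + 14 + 26 = 72

72 m


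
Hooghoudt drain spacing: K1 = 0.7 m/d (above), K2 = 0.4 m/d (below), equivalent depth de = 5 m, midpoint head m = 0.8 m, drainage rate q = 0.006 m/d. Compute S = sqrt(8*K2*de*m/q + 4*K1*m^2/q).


S^2 = 8*K2*de*m/q + 4*K1*m^2/q
S^2 = 8*0.4*5*0.8/0.006 + 4*0.7*0.8^2/0.006
S = sqrt(2432.0000)

49.3153 m


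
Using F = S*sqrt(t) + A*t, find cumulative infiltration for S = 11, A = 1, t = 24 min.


F = S*sqrt(t) + A*t
F = 11*sqrt(24) + 1*24
F = 11*4.898979 + 24

77.8888 mm


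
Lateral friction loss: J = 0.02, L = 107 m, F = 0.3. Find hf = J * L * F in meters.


hf = J * L * F = 0.02 * 107 * 0.3 = 0.6420 m

0.6420 m


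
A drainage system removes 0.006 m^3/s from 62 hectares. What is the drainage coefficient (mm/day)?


DC = Q * 86400 / (A * 10000) * 1000
DC = 0.006 * 86400 / (62 * 10000) * 1000
DC = 518400.0000 / 620000

0.8361 mm/day


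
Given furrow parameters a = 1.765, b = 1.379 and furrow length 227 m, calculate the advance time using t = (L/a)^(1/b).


t = (L/a)^(1/b)
t = (227/1.765)^(1/1.379)
t = 128.611898^(1/1.379)

33.8511 min


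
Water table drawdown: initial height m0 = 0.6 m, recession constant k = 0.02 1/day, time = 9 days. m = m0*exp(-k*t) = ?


m = m0 * exp(-k*t)
m = 0.6 * exp(-0.02 * 9)
m = 0.6 * exp(-0.1800)

0.5012 m


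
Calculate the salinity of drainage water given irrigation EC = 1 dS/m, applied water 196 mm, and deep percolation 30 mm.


EC_dw = EC_iw * D_iw / D_dw
EC_dw = 1 * 196 / 30
EC_dw = 196 / 30

6.5333 dS/m


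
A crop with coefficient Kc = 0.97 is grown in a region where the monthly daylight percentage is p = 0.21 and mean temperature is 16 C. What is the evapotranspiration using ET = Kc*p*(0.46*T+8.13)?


ET = Kc * p * (0.46*T + 8.13)
ET = 0.97 * 0.21 * (0.46*16 + 8.13)
ET = 0.97 * 0.21 * 15.4900

3.1553 mm/day


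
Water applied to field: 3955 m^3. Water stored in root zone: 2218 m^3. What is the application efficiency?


Ea = V_root / V_field * 100 = 2218 / 3955 * 100 = 56.0809%

56.0809 %


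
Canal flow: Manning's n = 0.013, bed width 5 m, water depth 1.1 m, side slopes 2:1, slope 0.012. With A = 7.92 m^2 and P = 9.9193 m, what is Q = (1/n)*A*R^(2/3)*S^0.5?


R = A/P = 7.92/9.9193 = 0.798443
Q = (1/0.013) * 7.92 * 0.798443^(2/3) * 0.012^0.5

57.4383 m^3/s


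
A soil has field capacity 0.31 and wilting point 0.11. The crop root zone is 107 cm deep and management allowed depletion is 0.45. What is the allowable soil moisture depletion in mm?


SMD = (FC - PWP) * d * MAD * 10
SMD = (0.31 - 0.11) * 107 * 0.45 * 10
SMD = 0.2000 * 107 * 0.45 * 10

96.3000 mm


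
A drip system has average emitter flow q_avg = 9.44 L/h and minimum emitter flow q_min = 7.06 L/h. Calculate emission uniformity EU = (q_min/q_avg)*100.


EU = (q_min/q_avg)*100 = (7.06/9.44)*100 = 74.7881%

74.7881 %


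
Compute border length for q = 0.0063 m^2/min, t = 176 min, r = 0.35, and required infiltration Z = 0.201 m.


L = q*t/((1+r)*Z)
L = 0.0063*176/((1+0.35)*0.201)
L = 1.1088/0.27135

4.0862 m


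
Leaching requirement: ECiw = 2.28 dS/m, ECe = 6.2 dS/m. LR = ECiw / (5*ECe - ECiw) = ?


LR = ECiw / (5*ECe - ECiw)
LR = 2.28 / (5*6.2 - 2.28)
LR = 2.28 / 28.7200

0.0794


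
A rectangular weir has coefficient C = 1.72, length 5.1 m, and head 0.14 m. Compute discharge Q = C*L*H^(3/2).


Q = C * L * H^(3/2) = 1.72 * 5.1 * 0.14^1.5 = 1.72 * 5.1 * 0.052383

0.4595 m^3/s


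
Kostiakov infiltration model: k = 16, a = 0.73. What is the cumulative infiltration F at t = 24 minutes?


F = k * t^a = 16 * 24^0.73
F = 16 * 10.175464

162.8074 mm


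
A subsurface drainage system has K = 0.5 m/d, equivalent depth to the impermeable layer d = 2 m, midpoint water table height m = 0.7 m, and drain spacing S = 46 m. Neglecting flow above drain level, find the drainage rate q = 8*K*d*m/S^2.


q = 8*K*d*m/S^2
q = 8*0.5*2*0.7/46^2
q = 5.6000 / 2116

0.0026 m/d


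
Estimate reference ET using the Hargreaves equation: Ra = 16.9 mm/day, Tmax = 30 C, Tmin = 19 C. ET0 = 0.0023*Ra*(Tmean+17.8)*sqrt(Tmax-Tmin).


Tmean = (Tmax + Tmin)/2 = (30 + 19)/2 = 24.5
ET0 = 0.0023 * 16.9 * (24.5 + 17.8) * sqrt(30 - 19)
ET0 = 0.0023 * 16.9 * 42.3 * 3.316625

5.4532 mm/day


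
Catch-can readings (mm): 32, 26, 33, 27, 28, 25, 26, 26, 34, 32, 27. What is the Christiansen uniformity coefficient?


mean = 28.727273 mm
MAD = 2.925620 mm
CU = (1 - 2.925620/28.727273)*100

89.8159 %


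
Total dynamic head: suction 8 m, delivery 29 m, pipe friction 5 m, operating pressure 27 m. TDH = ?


TDH = Hs + Hd + hf + Hp = 8 + 29 + 5 + 27 = 69

69 m


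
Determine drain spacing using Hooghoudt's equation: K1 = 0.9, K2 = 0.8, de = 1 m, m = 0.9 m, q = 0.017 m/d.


S^2 = 8*K2*de*m/q + 4*K1*m^2/q
S^2 = 8*0.8*1*0.9/0.017 + 4*0.9*0.9^2/0.017
S = sqrt(510.3529)

22.5910 m


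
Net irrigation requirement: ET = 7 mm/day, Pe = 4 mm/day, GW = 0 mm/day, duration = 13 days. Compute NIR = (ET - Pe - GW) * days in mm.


Daily deficit = ET - Pe - GW = 7 - 4 - 0 = 3 mm/day
NIR = 3 * 13 = 39 mm

39.0000 mm


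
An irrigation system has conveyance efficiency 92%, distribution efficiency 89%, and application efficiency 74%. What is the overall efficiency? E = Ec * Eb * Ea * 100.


Ec = 0.92, Eb = 0.89, Ea = 0.74
E = 0.92 * 0.89 * 0.74 * 100 = 60.5912%

60.5912 %


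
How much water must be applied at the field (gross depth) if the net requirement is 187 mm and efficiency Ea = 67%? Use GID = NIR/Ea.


Ea = 67% = 0.67
GID = NIR / Ea = 187 / 0.67 = 279.1045 mm

279.1045 mm


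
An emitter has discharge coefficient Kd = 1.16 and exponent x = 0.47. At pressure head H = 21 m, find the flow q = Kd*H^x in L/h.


q = Kd * H^x = 1.16 * 21^0.47 = 1.16 * 4.182569

4.8518 L/h


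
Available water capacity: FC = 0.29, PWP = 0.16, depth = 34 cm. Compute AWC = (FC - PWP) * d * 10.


AWC = (FC - PWP) * d * 10
AWC = (0.29 - 0.16) * 34 * 10
AWC = 0.1300 * 34 * 10

44.2000 mm


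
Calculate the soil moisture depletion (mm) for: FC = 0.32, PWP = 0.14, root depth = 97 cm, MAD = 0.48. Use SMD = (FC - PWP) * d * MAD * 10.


SMD = (FC - PWP) * d * MAD * 10
SMD = (0.32 - 0.14) * 97 * 0.48 * 10
SMD = 0.1800 * 97 * 0.48 * 10

83.8080 mm


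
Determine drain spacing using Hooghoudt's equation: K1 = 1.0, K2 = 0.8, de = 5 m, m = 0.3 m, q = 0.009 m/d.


S^2 = 8*K2*de*m/q + 4*K1*m^2/q
S^2 = 8*0.8*5*0.3/0.009 + 4*1.0*0.3^2/0.009
S = sqrt(1106.6667)

33.2666 m


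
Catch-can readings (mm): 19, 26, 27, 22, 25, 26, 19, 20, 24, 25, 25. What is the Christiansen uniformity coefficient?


mean = 23.454545 mm
MAD = 2.512397 mm
CU = (1 - 2.512397/23.454545)*100

89.2882 %


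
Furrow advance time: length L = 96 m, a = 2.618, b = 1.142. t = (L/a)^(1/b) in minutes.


t = (L/a)^(1/b)
t = (96/2.618)^(1/1.142)
t = 36.669213^(1/1.142)

23.4310 min


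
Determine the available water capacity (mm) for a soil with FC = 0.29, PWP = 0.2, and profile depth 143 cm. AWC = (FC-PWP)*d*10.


AWC = (FC - PWP) * d * 10
AWC = (0.29 - 0.2) * 143 * 10
AWC = 0.0900 * 143 * 10

128.7000 mm


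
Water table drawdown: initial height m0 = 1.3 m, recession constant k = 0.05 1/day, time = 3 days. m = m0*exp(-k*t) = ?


m = m0 * exp(-k*t)
m = 1.3 * exp(-0.05 * 3)
m = 1.3 * exp(-0.1500)

1.1189 m


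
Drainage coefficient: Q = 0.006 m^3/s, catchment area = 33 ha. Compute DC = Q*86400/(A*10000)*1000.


DC = Q * 86400 / (A * 10000) * 1000
DC = 0.006 * 86400 / (33 * 10000) * 1000
DC = 518400.0000 / 330000

1.5709 mm/day


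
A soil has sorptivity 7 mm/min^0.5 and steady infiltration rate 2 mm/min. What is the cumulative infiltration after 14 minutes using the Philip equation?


F = S*sqrt(t) + A*t
F = 7*sqrt(14) + 2*14
F = 7*3.741657 + 28

54.1916 mm


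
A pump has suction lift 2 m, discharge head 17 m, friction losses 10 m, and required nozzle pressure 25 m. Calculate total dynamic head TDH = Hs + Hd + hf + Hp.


TDH = Hs + Hd + hf + Hp = 2 + 17 + 10 + 25 = 54

54 m


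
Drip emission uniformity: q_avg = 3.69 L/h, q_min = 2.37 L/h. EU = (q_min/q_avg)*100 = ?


EU = (q_min/q_avg)*100 = (2.37/3.69)*100 = 64.2276%

64.2276 %


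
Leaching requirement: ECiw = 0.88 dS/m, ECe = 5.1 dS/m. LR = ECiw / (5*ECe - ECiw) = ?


LR = ECiw / (5*ECe - ECiw)
LR = 0.88 / (5*5.1 - 0.88)
LR = 0.88 / 24.6200

0.0357


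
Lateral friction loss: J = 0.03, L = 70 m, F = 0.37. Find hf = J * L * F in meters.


hf = J * L * F = 0.03 * 70 * 0.37 = 0.7770 m

0.7770 m


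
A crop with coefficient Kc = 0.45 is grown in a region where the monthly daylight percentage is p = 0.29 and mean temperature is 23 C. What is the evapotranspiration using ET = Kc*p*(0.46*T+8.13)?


ET = Kc * p * (0.46*T + 8.13)
ET = 0.45 * 0.29 * (0.46*23 + 8.13)
ET = 0.45 * 0.29 * 18.7100

2.4417 mm/day


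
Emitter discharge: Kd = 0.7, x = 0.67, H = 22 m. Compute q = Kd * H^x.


q = Kd * H^x = 0.7 * 22^0.67 = 0.7 * 7.932740

5.5529 L/h


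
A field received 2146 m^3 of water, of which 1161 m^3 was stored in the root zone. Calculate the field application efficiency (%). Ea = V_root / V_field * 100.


Ea = V_root / V_field * 100 = 1161 / 2146 * 100 = 54.1007%

54.1007 %


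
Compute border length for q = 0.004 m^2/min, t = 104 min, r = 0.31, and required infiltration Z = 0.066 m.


L = q*t/((1+r)*Z)
L = 0.004*104/((1+0.31)*0.066)
L = 0.416/0.08646

4.8115 m


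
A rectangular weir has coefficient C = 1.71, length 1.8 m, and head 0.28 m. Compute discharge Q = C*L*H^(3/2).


Q = C * L * H^(3/2) = 1.71 * 1.8 * 0.28^1.5 = 1.71 * 1.8 * 0.148162

0.4560 m^3/s


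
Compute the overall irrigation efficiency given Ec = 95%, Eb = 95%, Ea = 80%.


Ec = 0.95, Eb = 0.95, Ea = 0.8
E = 0.95 * 0.95 * 0.8 * 100 = 72.2000%

72.2000 %


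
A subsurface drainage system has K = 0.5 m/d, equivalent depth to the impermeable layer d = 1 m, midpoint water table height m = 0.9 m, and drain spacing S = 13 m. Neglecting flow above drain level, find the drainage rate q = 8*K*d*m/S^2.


q = 8*K*d*m/S^2
q = 8*0.5*1*0.9/13^2
q = 3.6000 / 169

0.0213 m/d


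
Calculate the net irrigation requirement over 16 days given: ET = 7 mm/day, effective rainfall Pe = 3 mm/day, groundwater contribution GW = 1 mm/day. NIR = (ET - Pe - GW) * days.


Daily deficit = ET - Pe - GW = 7 - 3 - 1 = 3 mm/day
NIR = 3 * 16 = 48 mm

48.0000 mm


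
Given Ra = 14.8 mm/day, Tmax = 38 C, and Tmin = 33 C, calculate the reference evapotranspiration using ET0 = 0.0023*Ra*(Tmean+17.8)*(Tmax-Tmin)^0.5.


Tmean = (Tmax + Tmin)/2 = (38 + 33)/2 = 35.5
ET0 = 0.0023 * 14.8 * (35.5 + 17.8) * sqrt(38 - 33)
ET0 = 0.0023 * 14.8 * 53.3 * 2.236068

4.0570 mm/day


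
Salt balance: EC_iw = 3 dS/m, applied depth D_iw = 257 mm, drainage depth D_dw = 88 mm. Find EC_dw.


EC_dw = EC_iw * D_iw / D_dw
EC_dw = 3 * 257 / 88
EC_dw = 771 / 88

8.7614 dS/m


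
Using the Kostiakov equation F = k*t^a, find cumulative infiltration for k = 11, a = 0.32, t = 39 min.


F = k * t^a = 11 * 39^0.32
F = 11 * 3.229540

35.5249 mm


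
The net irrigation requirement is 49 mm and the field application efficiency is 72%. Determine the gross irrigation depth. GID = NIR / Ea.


Ea = 72% = 0.72
GID = NIR / Ea = 49 / 0.72 = 68.0556 mm

68.0556 mm


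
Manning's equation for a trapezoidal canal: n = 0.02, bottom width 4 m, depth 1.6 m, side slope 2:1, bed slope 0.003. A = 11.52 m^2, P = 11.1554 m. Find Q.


R = A/P = 11.52/11.1554 = 1.032684
Q = (1/0.02) * 11.52 * 1.032684^(2/3) * 0.003^0.5

32.2326 m^3/s


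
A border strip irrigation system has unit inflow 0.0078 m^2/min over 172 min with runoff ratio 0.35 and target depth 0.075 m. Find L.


L = q*t/((1+r)*Z)
L = 0.0078*172/((1+0.35)*0.075)
L = 1.3416/0.10125

13.2504 m


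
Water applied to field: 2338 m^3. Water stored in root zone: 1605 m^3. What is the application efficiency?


Ea = V_root / V_field * 100 = 1605 / 2338 * 100 = 68.6484%

68.6484 %


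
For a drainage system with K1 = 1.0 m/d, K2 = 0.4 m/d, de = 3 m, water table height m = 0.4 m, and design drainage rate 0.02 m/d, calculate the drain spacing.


S^2 = 8*K2*de*m/q + 4*K1*m^2/q
S^2 = 8*0.4*3*0.4/0.02 + 4*1.0*0.4^2/0.02
S = sqrt(224.0000)

14.9666 m


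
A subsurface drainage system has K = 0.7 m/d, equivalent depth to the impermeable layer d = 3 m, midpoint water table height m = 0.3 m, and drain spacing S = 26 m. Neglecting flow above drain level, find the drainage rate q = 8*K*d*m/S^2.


q = 8*K*d*m/S^2
q = 8*0.7*3*0.3/26^2
q = 5.0400 / 676

0.0075 m/d


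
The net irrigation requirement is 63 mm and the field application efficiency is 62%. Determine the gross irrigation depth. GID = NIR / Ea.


Ea = 62% = 0.62
GID = NIR / Ea = 63 / 0.62 = 101.6129 mm

101.6129 mm


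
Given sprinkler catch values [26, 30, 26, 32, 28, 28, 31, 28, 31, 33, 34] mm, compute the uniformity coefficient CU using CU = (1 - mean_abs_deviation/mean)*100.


mean = 29.727273 mm
MAD = 2.297521 mm
CU = (1 - 2.297521/29.727273)*100

92.2713 %


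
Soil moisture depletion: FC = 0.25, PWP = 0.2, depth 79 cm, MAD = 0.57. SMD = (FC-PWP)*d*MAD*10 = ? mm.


SMD = (FC - PWP) * d * MAD * 10
SMD = (0.25 - 0.2) * 79 * 0.57 * 10
SMD = 0.0500 * 79 * 0.57 * 10

22.5150 mm
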